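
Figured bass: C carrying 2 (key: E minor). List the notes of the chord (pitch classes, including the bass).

C, D, F#, A

The written figures 2 are shorthand for 6/4/2: the 6/4 are implied.
A second above C in this key is D.
A fourth above C in this key is F#.
A sixth above C in this key is A.
Together with the bass C, this spells D dominant seventh in third inversion.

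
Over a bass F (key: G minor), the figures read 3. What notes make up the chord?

The written figures 3 are shorthand for 5/3: the 5 is implied.
A third above F in this key is A.
A fifth above F in this key is C.
Together with the bass F, this spells F major in root position.

F, A, C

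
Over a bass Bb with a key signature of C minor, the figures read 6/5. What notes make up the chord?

The written figures 6/5 are shorthand for 6/5/3: the 3 is implied.
A third above Bb in this key is D.
A fifth above Bb in this key is F.
A sixth above Bb in this key is G.
Together with the bass Bb, this spells G minor seventh in first inversion.

Bb, D, F, G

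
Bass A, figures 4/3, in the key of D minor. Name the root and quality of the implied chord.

The figures 4/3 indicate a seventh chord in second inversion.
In second inversion the root lies a fourth above the bass: a fourth above A in D minor is D.
The chord tones are A, C, D, F, giving D minor seventh.

D minor seventh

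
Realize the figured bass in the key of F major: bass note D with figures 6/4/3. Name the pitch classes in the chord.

D, F, G, Bb

A third above D in this key is F.
A fourth above D in this key is G.
A sixth above D in this key is Bb.
Together with the bass D, this spells G minor seventh in second inversion.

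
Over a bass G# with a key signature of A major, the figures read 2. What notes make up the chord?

The written figures 2 are shorthand for 6/4/2: the 6/4 are implied.
A second above G# in this key is A.
A fourth above G# in this key is C#.
A sixth above G# in this key is E.
Together with the bass G#, this spells A major seventh in third inversion.

G#, A, C#, E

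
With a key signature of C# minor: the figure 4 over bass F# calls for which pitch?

B

Counting 3 letter steps above F# lands on B; in C# minor, that letter is B.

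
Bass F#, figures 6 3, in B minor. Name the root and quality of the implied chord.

D major

The figures 6 3 indicate a triad in first inversion.
In first inversion the root lies a sixth above the bass: a sixth above F# in B minor is D.
The chord tones are F#, A, D, giving D major.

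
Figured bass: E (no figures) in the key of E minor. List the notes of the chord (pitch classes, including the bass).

An unfigured bass implies 5/3.
A third above E in this key is G.
A fifth above E in this key is B.
Together with the bass E, this spells E minor in root position.

E, G, B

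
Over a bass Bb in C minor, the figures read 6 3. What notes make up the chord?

Bb, D, G

A third above Bb in this key is D.
A sixth above Bb in this key is G.
Together with the bass Bb, this spells G minor in first inversion.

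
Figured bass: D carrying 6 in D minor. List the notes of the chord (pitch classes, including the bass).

D, F, Bb

The written figures 6 are shorthand for 6/3: the 3 is implied.
A third above D in this key is F.
A sixth above D in this key is Bb.
Together with the bass D, this spells Bb major in first inversion.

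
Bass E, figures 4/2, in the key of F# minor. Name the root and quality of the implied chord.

The figures 4/2 indicate a seventh chord in third inversion.
In third inversion the root lies a second above the bass: a second above E in F# minor is F#.
The chord tones are E, F#, A, C#, giving F# minor seventh.

F# minor seventh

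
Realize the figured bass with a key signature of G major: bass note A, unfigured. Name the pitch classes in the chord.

A, C, E

An unfigured bass implies 5/3.
A third above A in this key is C.
A fifth above A in this key is E.
Together with the bass A, this spells A minor in root position.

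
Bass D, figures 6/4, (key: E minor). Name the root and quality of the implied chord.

The figures 6/4 indicate a triad in second inversion.
In second inversion the root lies a fourth above the bass: a fourth above D in E minor is G.
The chord tones are D, G, B, giving G major.

G major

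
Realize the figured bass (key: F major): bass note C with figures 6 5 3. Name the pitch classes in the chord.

C, E, G, A

A third above C in this key is E.
A fifth above C in this key is G.
A sixth above C in this key is A.
Together with the bass C, this spells A minor seventh in first inversion.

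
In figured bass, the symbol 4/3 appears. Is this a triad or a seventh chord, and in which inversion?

4/3 is shorthand for 6/4/3.
Intervals of 6/4/3 above the bass form a seventh chord; the bass is the fifth, so this is second inversion.

seventh chord, second inversion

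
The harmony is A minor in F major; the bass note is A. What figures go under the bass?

no figures

A is the root of A minor, so the chord is in root position.
A triad in root position is figured 5/3, conventionally abbreviated (no figures — root-position triad).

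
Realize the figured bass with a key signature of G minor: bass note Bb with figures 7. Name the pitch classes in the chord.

The written figures 7 are shorthand for 7/5/3: the 5/3 are implied.
A third above Bb in this key is D.
A fifth above Bb in this key is F.
A seventh above Bb in this key is A.
Together with the bass Bb, this spells Bb major seventh in root position.

Bb, D, F, A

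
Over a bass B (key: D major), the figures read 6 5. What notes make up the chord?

B, D, F#, G

The written figures 6 5 are shorthand for 6/5/3: the 3 is implied.
A third above B in this key is D.
A fifth above B in this key is F#.
A sixth above B in this key is G.
Together with the bass B, this spells G major seventh in first inversion.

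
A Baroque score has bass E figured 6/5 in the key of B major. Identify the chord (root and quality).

C# minor seventh

The figures 6/5 indicate a seventh chord in first inversion.
In first inversion the root lies a sixth above the bass: a sixth above E in B major is C#.
The chord tones are E, G#, B, C#, giving C# minor seventh.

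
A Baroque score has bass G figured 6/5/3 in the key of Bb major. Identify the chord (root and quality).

Eb major seventh

The figures 6/5/3 indicate a seventh chord in first inversion.
In first inversion the root lies a sixth above the bass: a sixth above G in Bb major is Eb.
The chord tones are G, Bb, D, Eb, giving Eb major seventh.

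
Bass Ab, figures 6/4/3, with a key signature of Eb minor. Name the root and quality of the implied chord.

Db dominant seventh

The figures 6/4/3 indicate a seventh chord in second inversion.
In second inversion the root lies a fourth above the bass: a fourth above Ab in Eb minor is Db.
The chord tones are Ab, Cb, Db, F, giving Db dominant seventh.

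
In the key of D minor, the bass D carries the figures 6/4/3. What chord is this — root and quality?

G minor seventh

The figures 6/4/3 indicate a seventh chord in second inversion.
In second inversion the root lies a fourth above the bass: a fourth above D in D minor is G.
The chord tones are D, F, G, Bb, giving G minor seventh.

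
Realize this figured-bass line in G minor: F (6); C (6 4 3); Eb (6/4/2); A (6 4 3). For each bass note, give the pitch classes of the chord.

F, A, D | C, Eb, F, A | Eb, F, A, C | A, C, D, F

F (6/3): F, A, D.
C (6/4/3): C, Eb, F, A.
Eb (6/4/2): Eb, F, A, C.
A (6/4/3): A, C, D, F.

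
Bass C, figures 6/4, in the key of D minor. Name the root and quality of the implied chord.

F major

The figures 6/4 indicate a triad in second inversion.
In second inversion the root lies a fourth above the bass: a fourth above C in D minor is F.
The chord tones are C, F, A, giving F major.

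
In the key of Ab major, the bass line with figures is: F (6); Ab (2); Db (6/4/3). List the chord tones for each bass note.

F (6/3): F, Ab, Db.
Ab (6/4/2): Ab, Bb, Db, F.
Db (6/4/3): Db, F, G, Bb.

F, Ab, Db | Ab, Bb, Db, F | Db, F, G, Bb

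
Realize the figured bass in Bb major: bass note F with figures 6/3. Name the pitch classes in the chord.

F, A, D

A third above F in this key is A.
A sixth above F in this key is D.
Together with the bass F, this spells D minor in first inversion.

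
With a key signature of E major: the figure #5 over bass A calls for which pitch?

E#

Counting 4 letter steps above A lands on E; in E major, that letter is E.
The #5 figure raises it a semitone, giving E#.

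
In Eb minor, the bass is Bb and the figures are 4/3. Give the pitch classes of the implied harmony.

Bb, Db, Eb, Gb

The written figures 4/3 are shorthand for 6/4/3: the 6 is implied.
A third above Bb in this key is Db.
A fourth above Bb in this key is Eb.
A sixth above Bb in this key is Gb.
Together with the bass Bb, this spells Eb minor seventh in second inversion.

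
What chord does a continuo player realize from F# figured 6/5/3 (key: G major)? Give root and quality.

The figures 6/5/3 indicate a seventh chord in first inversion.
In first inversion the root lies a sixth above the bass: a sixth above F# in G major is D.
The chord tones are F#, A, C, D, giving D dominant seventh.

D dominant seventh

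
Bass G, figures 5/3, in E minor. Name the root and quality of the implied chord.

The figures 5/3 indicate a triad in root position.
In root position the bass is the root, so the root is G.
The chord tones are G, B, D, giving G major.

G major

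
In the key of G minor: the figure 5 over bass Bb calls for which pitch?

F

Counting 4 letter steps above Bb lands on F; in G minor, that letter is F.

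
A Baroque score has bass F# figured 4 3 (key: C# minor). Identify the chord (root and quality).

B dominant seventh

The figures 4 3 indicate a seventh chord in second inversion.
In second inversion the root lies a fourth above the bass: a fourth above F# in C# minor is B.
The chord tones are F#, A, B, D#, giving B dominant seventh.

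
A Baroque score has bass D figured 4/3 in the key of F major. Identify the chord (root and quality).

G minor seventh

The figures 4/3 indicate a seventh chord in second inversion.
In second inversion the root lies a fourth above the bass: a fourth above D in F major is G.
The chord tones are D, F, G, Bb, giving G minor seventh.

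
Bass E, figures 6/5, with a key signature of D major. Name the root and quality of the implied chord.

The figures 6/5 indicate a seventh chord in first inversion.
In first inversion the root lies a sixth above the bass: a sixth above E in D major is C#.
The chord tones are E, G, B, C#, giving C# half-diminished seventh.

C# half-diminished seventh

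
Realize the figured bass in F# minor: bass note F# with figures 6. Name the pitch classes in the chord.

F#, A, D

The written figures 6 are shorthand for 6/3: the 3 is implied.
A third above F# in this key is A.
A sixth above F# in this key is D.
Together with the bass F#, this spells D major in first inversion.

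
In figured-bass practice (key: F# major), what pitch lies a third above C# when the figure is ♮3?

Counting 2 letter steps above C# lands on E; in F# major, that letter is E#.
The ♮3 figure makes it natural, giving E.

E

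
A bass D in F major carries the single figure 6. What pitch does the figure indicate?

Counting 5 letter steps above D lands on B; in F major, that letter is Bb.

Bb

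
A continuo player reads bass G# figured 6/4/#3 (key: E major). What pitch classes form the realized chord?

G#, B#, C#, E

A third above G# in this key is B, raised to B# by the sharp.
A fourth above G# in this key is C#.
A sixth above G# in this key is E.
Together with the bass G#, this spells C# minor-major seventh in second inversion.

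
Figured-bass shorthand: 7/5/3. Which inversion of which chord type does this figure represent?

seventh chord, root position

Intervals of 7/5/3 above the bass form a seventh chord; the bass is the root, so this is root position.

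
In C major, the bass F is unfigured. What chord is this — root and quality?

F major

An unfigured bass indicates a triad in root position.
In root position the bass is the root, so the root is F.
The chord tones are F, A, C, giving F major.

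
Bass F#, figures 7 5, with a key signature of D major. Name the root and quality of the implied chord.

The figures 7 5 indicate a seventh chord in root position.
In root position the bass is the root, so the root is F#.
The chord tones are F#, A, C#, E, giving F# minor seventh.

F# minor seventh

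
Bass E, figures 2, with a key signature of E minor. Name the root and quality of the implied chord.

The figures 2 indicate a seventh chord in third inversion.
In third inversion the root lies a second above the bass: a second above E in E minor is F#.
The chord tones are E, F#, A, C, giving F# half-diminished seventh.

F# half-diminished seventh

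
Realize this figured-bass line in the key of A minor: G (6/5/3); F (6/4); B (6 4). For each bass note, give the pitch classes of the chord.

G (6/5/3): G, B, D, E.
F (6/4): F, B, D.
B (6/4): B, E, G.

G, B, D, E | F, B, D | B, E, G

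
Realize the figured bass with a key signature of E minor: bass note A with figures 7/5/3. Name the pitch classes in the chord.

A, C, E, G

A third above A in this key is C.
A fifth above A in this key is E.
A seventh above A in this key is G.
Together with the bass A, this spells A minor seventh in root position.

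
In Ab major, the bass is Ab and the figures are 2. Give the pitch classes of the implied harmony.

The written figures 2 are shorthand for 6/4/2: the 6/4 are implied.
A second above Ab in this key is Bb.
A fourth above Ab in this key is Db.
A sixth above Ab in this key is F.
Together with the bass Ab, this spells Bb minor seventh in third inversion.

Ab, Bb, Db, F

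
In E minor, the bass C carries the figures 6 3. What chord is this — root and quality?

A minor

The figures 6 3 indicate a triad in first inversion.
In first inversion the root lies a sixth above the bass: a sixth above C in E minor is A.
The chord tones are C, E, A, giving A minor.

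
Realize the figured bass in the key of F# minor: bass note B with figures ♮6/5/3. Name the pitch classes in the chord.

A third above B in this key is D.
A fifth above B in this key is F#.
A sixth above B in this key is G#, made natural (G) by the ♮ figure.
Together with the bass B, this spells G major seventh in first inversion.

B, D, F#, G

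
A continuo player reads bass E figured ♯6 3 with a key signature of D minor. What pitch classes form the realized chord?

A third above E in this key is G.
A sixth above E in this key is C, raised to C# by the sharp.
Together with the bass E, this spells C# diminished in first inversion.

E, G, C#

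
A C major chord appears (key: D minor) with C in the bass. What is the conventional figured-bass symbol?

no figures

C is the root of C major, so the chord is in root position.
A triad in root position is figured 5/3, conventionally abbreviated (no figures — root-position triad).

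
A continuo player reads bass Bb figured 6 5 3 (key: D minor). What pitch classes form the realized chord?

A third above Bb in this key is D.
A fifth above Bb in this key is F.
A sixth above Bb in this key is G.
Together with the bass Bb, this spells G minor seventh in first inversion.

Bb, D, F, G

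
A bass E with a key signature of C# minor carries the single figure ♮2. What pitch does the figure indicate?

Counting 1 letter step above E lands on F; in C# minor, that letter is F#.
The ♮2 figure makes it natural, giving F.

F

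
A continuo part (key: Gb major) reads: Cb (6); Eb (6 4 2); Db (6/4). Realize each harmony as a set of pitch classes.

Cb (6/3): Cb, Eb, Ab.
Eb (6/4/2): Eb, F, Ab, Cb.
Db (6/4): Db, Gb, Bb.

Cb, Eb, Ab | Eb, F, Ab, Cb | Db, Gb, Bb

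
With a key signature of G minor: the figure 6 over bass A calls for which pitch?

Counting 5 letter steps above A lands on F; in G minor, that letter is F.

F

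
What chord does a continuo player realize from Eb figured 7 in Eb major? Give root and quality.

The figures 7 indicate a seventh chord in root position.
In root position the bass is the root, so the root is Eb.
The chord tones are Eb, G, Bb, D, giving Eb major seventh.

Eb major seventh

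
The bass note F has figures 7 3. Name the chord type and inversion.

seventh chord, root position

7 3 is shorthand for 7/5/3.
Intervals of 7/5/3 above the bass form a seventh chord; the bass is the root, so this is root position.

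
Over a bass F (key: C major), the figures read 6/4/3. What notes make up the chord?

F, A, B, D

A third above F in this key is A.
A fourth above F in this key is B.
A sixth above F in this key is D.
Together with the bass F, this spells B half-diminished seventh in second inversion.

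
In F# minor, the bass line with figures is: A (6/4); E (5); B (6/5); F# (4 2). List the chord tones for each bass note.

A (6/4): A, D, F#.
E (5/3): E, G#, B.
B (6/5/3): B, D, F#, G#.
F# (6/4/2): F#, G#, B, D.

A, D, F# | E, G#, B | B, D, F#, G# | F#, G#, B, D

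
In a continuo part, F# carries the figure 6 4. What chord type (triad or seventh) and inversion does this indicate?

Intervals of 6/4 above the bass form a triad; the bass is the fifth, so this is second inversion.

triad, second inversion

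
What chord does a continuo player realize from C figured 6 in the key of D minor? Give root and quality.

A minor

The figures 6 indicate a triad in first inversion.
In first inversion the root lies a sixth above the bass: a sixth above C in D minor is A.
The chord tones are C, E, A, giving A minor.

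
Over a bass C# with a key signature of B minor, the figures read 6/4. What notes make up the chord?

A fourth above C# in this key is F#.
A sixth above C# in this key is A.
Together with the bass C#, this spells F# minor in second inversion.

C#, F#, A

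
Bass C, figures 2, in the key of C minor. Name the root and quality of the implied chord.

The figures 2 indicate a seventh chord in third inversion.
In third inversion the root lies a second above the bass: a second above C in C minor is D.
The chord tones are C, D, F, Ab, giving D half-diminished seventh.

D half-diminished seventh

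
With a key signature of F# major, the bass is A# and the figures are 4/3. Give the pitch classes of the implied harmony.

A#, C#, D#, F#

The written figures 4/3 are shorthand for 6/4/3: the 6 is implied.
A third above A# in this key is C#.
A fourth above A# in this key is D#.
A sixth above A# in this key is F#.
Together with the bass A#, this spells D# minor seventh in second inversion.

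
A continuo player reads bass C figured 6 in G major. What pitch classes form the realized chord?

The written figures 6 are shorthand for 6/3: the 3 is implied.
A third above C in this key is E.
A sixth above C in this key is A.
Together with the bass C, this spells A minor in first inversion.

C, E, A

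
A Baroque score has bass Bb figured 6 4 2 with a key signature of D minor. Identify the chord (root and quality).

C dominant seventh

The figures 6 4 2 indicate a seventh chord in third inversion.
In third inversion the root lies a second above the bass: a second above Bb in D minor is C.
The chord tones are Bb, C, E, G, giving C dominant seventh.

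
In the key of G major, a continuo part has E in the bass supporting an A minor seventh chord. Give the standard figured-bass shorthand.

4/3

E is the fifth of A minor seventh, so the chord is in second inversion.
A seventh chord in second inversion is figured 6/4/3, conventionally abbreviated 4/3.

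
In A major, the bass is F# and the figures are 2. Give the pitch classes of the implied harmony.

The written figures 2 are shorthand for 6/4/2: the 6/4 are implied.
A second above F# in this key is G#.
A fourth above F# in this key is B.
A sixth above F# in this key is D.
Together with the bass F#, this spells G# half-diminished seventh in third inversion.

F#, G#, B, D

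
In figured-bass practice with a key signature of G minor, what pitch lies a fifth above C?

G

Counting 4 letter steps above C lands on G; in G minor, that letter is G.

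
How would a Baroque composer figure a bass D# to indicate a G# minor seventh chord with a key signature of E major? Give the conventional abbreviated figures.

D# is the fifth of G# minor seventh, so the chord is in second inversion.
A seventh chord in second inversion is figured 6/4/3, conventionally abbreviated 4/3.

4/3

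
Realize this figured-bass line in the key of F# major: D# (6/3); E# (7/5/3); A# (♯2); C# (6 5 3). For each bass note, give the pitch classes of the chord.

D# (6/3): D#, F#, B.
E# (7/5/3): E#, G#, B, D#.
A# (6/4/#2): A#, B#, D#, F#.
C# (6/5/3): C#, E#, G#, A#.

D#, F#, B | E#, G#, B, D# | A#, B#, D#, F# | C#, E#, G#, A#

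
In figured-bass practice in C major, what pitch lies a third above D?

Counting 2 letter steps above D lands on F; in C major, that letter is F.

F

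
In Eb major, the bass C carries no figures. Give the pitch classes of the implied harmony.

C, Eb, G

An unfigured bass implies 5/3.
A third above C in this key is Eb.
A fifth above C in this key is G.
Together with the bass C, this spells C minor in root position.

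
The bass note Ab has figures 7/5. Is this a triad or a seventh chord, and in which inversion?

seventh chord, root position

7/5 is shorthand for 7/5/3.
Intervals of 7/5/3 above the bass form a seventh chord; the bass is the root, so this is root position.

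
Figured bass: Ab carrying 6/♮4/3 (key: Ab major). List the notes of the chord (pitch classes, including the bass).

A third above Ab in this key is C.
A fourth above Ab in this key is Db, made natural (D) by the ♮ figure.
A sixth above Ab in this key is F.
Together with the bass Ab, this spells D half-diminished seventh in second inversion.

Ab, C, D, F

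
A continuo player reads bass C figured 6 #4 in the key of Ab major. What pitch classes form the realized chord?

A fourth above C in this key is F, raised to F# by the sharp.
A sixth above C in this key is Ab.

C, F#, Ab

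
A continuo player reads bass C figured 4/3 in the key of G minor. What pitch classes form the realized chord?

The written figures 4/3 are shorthand for 6/4/3: the 6 is implied.
A third above C in this key is Eb.
A fourth above C in this key is F.
A sixth above C in this key is A.
Together with the bass C, this spells F dominant seventh in second inversion.

C, Eb, F, A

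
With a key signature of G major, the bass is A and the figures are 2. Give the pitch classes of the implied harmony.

The written figures 2 are shorthand for 6/4/2: the 6/4 are implied.
A second above A in this key is B.
A fourth above A in this key is D.
A sixth above A in this key is F#.
Together with the bass A, this spells B minor seventh in third inversion.

A, B, D, F#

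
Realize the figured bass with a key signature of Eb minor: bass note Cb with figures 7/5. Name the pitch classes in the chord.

The written figures 7/5 are shorthand for 7/5/3: the 3 is implied.
A third above Cb in this key is Eb.
A fifth above Cb in this key is Gb.
A seventh above Cb in this key is Bb.
Together with the bass Cb, this spells Cb major seventh in root position.

Cb, Eb, Gb, Bb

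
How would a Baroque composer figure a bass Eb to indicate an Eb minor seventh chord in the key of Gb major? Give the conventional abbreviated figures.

7

Eb is the root of Eb minor seventh, so the chord is in root position.
A seventh chord in root position is figured 7/5/3, conventionally abbreviated 7.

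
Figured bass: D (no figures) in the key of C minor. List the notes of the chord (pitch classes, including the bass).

An unfigured bass implies 5/3.
A third above D in this key is F.
A fifth above D in this key is Ab.
Together with the bass D, this spells D diminished in root position.

D, F, Ab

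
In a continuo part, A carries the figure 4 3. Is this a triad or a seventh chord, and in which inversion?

4 3 is shorthand for 6/4/3.
Intervals of 6/4/3 above the bass form a seventh chord; the bass is the fifth, so this is second inversion.

seventh chord, second inversion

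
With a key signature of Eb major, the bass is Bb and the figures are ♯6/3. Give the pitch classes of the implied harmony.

Bb, D, G#

A third above Bb in this key is D.
A sixth above Bb in this key is G, raised to G# by the sharp.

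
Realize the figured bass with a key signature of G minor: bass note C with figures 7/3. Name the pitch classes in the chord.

The written figures 7/3 are shorthand for 7/5/3: the 5 is implied.
A third above C in this key is Eb.
A fifth above C in this key is G.
A seventh above C in this key is Bb.
Together with the bass C, this spells C minor seventh in root position.

C, Eb, G, Bb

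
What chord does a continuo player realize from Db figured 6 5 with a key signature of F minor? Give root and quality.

The figures 6 5 indicate a seventh chord in first inversion.
In first inversion the root lies a sixth above the bass: a sixth above Db in F minor is Bb.
The chord tones are Db, F, Ab, Bb, giving Bb minor seventh.

Bb minor seventh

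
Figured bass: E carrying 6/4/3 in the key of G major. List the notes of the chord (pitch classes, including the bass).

A third above E in this key is G.
A fourth above E in this key is A.
A sixth above E in this key is C.
Together with the bass E, this spells A minor seventh in second inversion.

E, G, A, C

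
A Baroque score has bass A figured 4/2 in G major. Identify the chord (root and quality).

B minor seventh

The figures 4/2 indicate a seventh chord in third inversion.
In third inversion the root lies a second above the bass: a second above A in G major is B.
The chord tones are A, B, D, F#, giving B minor seventh.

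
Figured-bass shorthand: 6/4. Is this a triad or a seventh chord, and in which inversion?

triad, second inversion

Intervals of 6/4 above the bass form a triad; the bass is the fifth, so this is second inversion.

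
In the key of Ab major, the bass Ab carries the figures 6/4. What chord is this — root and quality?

The figures 6/4 indicate a triad in second inversion.
In second inversion the root lies a fourth above the bass: a fourth above Ab in Ab major is Db.
The chord tones are Ab, Db, F, giving Db major.

Db major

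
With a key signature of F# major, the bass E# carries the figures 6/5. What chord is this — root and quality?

C# dominant seventh

The figures 6/5 indicate a seventh chord in first inversion.
In first inversion the root lies a sixth above the bass: a sixth above E# in F# major is C#.
The chord tones are E#, G#, B, C#, giving C# dominant seventh.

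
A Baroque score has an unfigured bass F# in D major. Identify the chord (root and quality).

An unfigured bass indicates a triad in root position.
In root position the bass is the root, so the root is F#.
The chord tones are F#, A, C#, giving F# minor.

F# minor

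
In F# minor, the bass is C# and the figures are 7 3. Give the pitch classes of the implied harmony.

The written figures 7 3 are shorthand for 7/5/3: the 5 is implied.
A third above C# in this key is E.
A fifth above C# in this key is G#.
A seventh above C# in this key is B.
Together with the bass C#, this spells C# minor seventh in root position.

C#, E, G#, B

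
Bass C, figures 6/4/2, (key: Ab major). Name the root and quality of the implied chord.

The figures 6/4/2 indicate a seventh chord in third inversion.
In third inversion the root lies a second above the bass: a second above C in Ab major is Db.
The chord tones are C, Db, F, Ab, giving Db major seventh.

Db major seventh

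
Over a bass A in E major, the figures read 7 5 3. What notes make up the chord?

A third above A in this key is C#.
A fifth above A in this key is E.
A seventh above A in this key is G#.
Together with the bass A, this spells A major seventh in root position.

A, C#, E, G#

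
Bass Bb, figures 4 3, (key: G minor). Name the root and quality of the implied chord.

Eb major seventh

The figures 4 3 indicate a seventh chord in second inversion.
In second inversion the root lies a fourth above the bass: a fourth above Bb in G minor is Eb.
The chord tones are Bb, D, Eb, G, giving Eb major seventh.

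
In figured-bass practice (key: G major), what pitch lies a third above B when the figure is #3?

Counting 2 letter steps above B lands on D; in G major, that letter is D.
The #3 figure raises it a semitone, giving D#.

D#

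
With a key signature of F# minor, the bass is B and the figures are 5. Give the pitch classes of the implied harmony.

B, D, F#

The written figures 5 are shorthand for 5/3: the 3 is implied.
A third above B in this key is D.
A fifth above B in this key is F#.
Together with the bass B, this spells B minor in root position.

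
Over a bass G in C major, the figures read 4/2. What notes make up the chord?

G, A, C, E

The written figures 4/2 are shorthand for 6/4/2: the 6 is implied.
A second above G in this key is A.
A fourth above G in this key is C.
A sixth above G in this key is E.
Together with the bass G, this spells A minor seventh in third inversion.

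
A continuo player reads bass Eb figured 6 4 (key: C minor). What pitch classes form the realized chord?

Eb, Ab, C

A fourth above Eb in this key is Ab.
A sixth above Eb in this key is C.
Together with the bass Eb, this spells Ab major in second inversion.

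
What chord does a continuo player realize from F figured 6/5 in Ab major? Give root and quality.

The figures 6/5 indicate a seventh chord in first inversion.
In first inversion the root lies a sixth above the bass: a sixth above F in Ab major is Db.
The chord tones are F, Ab, C, Db, giving Db major seventh.

Db major seventh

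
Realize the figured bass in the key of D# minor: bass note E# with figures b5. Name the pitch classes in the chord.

E#, G#, Bb

The written figures b5 are shorthand for 5/3: the 3 is implied.
A third above E# in this key is G#.
A fifth above E# in this key is B, lowered to Bb by the flat.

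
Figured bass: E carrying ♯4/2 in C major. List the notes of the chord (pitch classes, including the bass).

The written figures ♯4/2 are shorthand for 6/4/2: the 6 is implied.
A second above E in this key is F.
A fourth above E in this key is A, raised to A# by the sharp.
A sixth above E in this key is C.

E, F, A#, C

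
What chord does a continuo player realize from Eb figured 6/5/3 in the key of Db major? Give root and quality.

The figures 6/5/3 indicate a seventh chord in first inversion.
In first inversion the root lies a sixth above the bass: a sixth above Eb in Db major is C.
The chord tones are Eb, Gb, Bb, C, giving C half-diminished seventh.

C half-diminished seventh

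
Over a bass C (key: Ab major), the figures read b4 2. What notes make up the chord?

The written figures b4 2 are shorthand for 6/4/2: the 6 is implied.
A second above C in this key is Db.
A fourth above C in this key is F, lowered to Fb by the flat.
A sixth above C in this key is Ab.
Together with the bass C, this spells Db minor-major seventh in third inversion.

C, Db, Fb, Ab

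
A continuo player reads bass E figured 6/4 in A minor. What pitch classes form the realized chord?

A fourth above E in this key is A.
A sixth above E in this key is C.
Together with the bass E, this spells A minor in second inversion.

E, A, C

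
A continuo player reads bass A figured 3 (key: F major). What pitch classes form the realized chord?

A, C, E

The written figures 3 are shorthand for 5/3: the 5 is implied.
A third above A in this key is C.
A fifth above A in this key is E.
Together with the bass A, this spells A minor in root position.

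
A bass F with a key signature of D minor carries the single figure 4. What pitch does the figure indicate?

Bb

Counting 3 letter steps above F lands on B; in D minor, that letter is Bb.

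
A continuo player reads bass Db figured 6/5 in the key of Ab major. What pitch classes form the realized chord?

Db, F, Ab, Bb

The written figures 6/5 are shorthand for 6/5/3: the 3 is implied.
A third above Db in this key is F.
A fifth above Db in this key is Ab.
A sixth above Db in this key is Bb.
Together with the bass Db, this spells Bb minor seventh in first inversion.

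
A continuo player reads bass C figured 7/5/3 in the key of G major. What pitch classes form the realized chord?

C, E, G, B

A third above C in this key is E.
A fifth above C in this key is G.
A seventh above C in this key is B.
Together with the bass C, this spells C major seventh in root position.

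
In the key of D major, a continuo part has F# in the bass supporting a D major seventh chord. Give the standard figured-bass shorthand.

6/5

F# is the third of D major seventh, so the chord is in first inversion.
A seventh chord in first inversion is figured 6/5/3, conventionally abbreviated 6/5.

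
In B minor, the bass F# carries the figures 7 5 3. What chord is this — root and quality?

The figures 7 5 3 indicate a seventh chord in root position.
In root position the bass is the root, so the root is F#.
The chord tones are F#, A, C#, E, giving F# minor seventh.

F# minor seventh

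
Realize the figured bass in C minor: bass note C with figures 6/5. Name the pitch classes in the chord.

The written figures 6/5 are shorthand for 6/5/3: the 3 is implied.
A third above C in this key is Eb.
A fifth above C in this key is G.
A sixth above C in this key is Ab.
Together with the bass C, this spells Ab major seventh in first inversion.

C, Eb, G, Ab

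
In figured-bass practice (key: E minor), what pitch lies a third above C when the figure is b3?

Eb

Counting 2 letter steps above C lands on E; in E minor, that letter is E.
The b3 figure lowers it a semitone, giving Eb.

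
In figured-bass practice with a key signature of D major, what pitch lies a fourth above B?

E

Counting 3 letter steps above B lands on E; in D major, that letter is E.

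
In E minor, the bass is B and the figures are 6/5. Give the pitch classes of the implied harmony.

B, D, F#, G

The written figures 6/5 are shorthand for 6/5/3: the 3 is implied.
A third above B in this key is D.
A fifth above B in this key is F#.
A sixth above B in this key is G.
Together with the bass B, this spells G major seventh in first inversion.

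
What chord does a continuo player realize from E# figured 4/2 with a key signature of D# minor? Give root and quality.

The figures 4/2 indicate a seventh chord in third inversion.
In third inversion the root lies a second above the bass: a second above E# in D# minor is F#.
The chord tones are E#, F#, A#, C#, giving F# major seventh.

F# major seventh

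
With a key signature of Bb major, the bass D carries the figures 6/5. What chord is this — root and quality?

The figures 6/5 indicate a seventh chord in first inversion.
In first inversion the root lies a sixth above the bass: a sixth above D in Bb major is Bb.
The chord tones are D, F, A, Bb, giving Bb major seventh.

Bb major seventh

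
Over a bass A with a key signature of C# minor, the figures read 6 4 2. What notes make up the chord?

A, B, D#, F#

A second above A in this key is B.
A fourth above A in this key is D#.
A sixth above A in this key is F#.
Together with the bass A, this spells B dominant seventh in third inversion.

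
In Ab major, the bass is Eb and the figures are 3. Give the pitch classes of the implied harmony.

The written figures 3 are shorthand for 5/3: the 5 is implied.
A third above Eb in this key is G.
A fifth above Eb in this key is Bb.
Together with the bass Eb, this spells Eb major in root position.

Eb, G, Bb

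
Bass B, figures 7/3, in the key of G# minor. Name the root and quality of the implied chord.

The figures 7/3 indicate a seventh chord in root position.
In root position the bass is the root, so the root is B.
The chord tones are B, D#, F#, A#, giving B major seventh.

B major seventh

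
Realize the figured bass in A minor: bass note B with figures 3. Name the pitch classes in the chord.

B, D, F

The written figures 3 are shorthand for 5/3: the 5 is implied.
A third above B in this key is D.
A fifth above B in this key is F.
Together with the bass B, this spells B diminished in root position.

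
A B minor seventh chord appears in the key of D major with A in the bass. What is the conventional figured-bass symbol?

4/2

A is the seventh of B minor seventh, so the chord is in third inversion.
A seventh chord in third inversion is figured 6/4/2, conventionally abbreviated 4/2.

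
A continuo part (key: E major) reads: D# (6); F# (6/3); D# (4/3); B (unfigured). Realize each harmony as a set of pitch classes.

D#, F#, B | F#, A, D# | D#, F#, G#, B | B, D#, F#

D# (6/3): D#, F#, B.
F# (6/3): F#, A, D#.
D# (6/4/3): D#, F#, G#, B.
B (5/3): B, D#, F#.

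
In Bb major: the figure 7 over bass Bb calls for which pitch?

A

Counting 6 letter steps above Bb lands on A; in Bb major, that letter is A.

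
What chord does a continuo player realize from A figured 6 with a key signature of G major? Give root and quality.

The figures 6 indicate a triad in first inversion.
In first inversion the root lies a sixth above the bass: a sixth above A in G major is F#.
The chord tones are A, C, F#, giving F# diminished.

F# diminished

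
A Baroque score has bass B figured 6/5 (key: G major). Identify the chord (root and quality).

The figures 6/5 indicate a seventh chord in first inversion.
In first inversion the root lies a sixth above the bass: a sixth above B in G major is G.
The chord tones are B, D, F#, G, giving G major seventh.

G major seventh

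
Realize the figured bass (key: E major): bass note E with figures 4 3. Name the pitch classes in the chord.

The written figures 4 3 are shorthand for 6/4/3: the 6 is implied.
A third above E in this key is G#.
A fourth above E in this key is A.
A sixth above E in this key is C#.
Together with the bass E, this spells A major seventh in second inversion.

E, G#, A, C#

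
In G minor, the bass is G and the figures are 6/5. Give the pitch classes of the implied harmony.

The written figures 6/5 are shorthand for 6/5/3: the 3 is implied.
A third above G in this key is Bb.
A fifth above G in this key is D.
A sixth above G in this key is Eb.
Together with the bass G, this spells Eb major seventh in first inversion.

G, Bb, D, Eb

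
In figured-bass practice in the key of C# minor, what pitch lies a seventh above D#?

Counting 6 letter steps above D# lands on C; in C# minor, that letter is C#.

C#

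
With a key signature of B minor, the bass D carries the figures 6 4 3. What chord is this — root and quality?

G major seventh

The figures 6 4 3 indicate a seventh chord in second inversion.
In second inversion the root lies a fourth above the bass: a fourth above D in B minor is G.
The chord tones are D, F#, G, B, giving G major seventh.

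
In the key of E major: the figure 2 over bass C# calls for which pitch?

Counting 1 letter step above C# lands on D; in E major, that letter is D#.

D#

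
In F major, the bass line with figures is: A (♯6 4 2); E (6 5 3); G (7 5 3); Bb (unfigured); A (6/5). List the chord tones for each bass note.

A (#6/4/2): A, Bb, D, F#.
E (6/5/3): E, G, Bb, C.
G (7/5/3): G, Bb, D, F.
Bb (5/3): Bb, D, F.
A (6/5/3): A, C, E, F.

A, Bb, D, F# | E, G, Bb, C | G, Bb, D, F | Bb, D, F | A, C, E, F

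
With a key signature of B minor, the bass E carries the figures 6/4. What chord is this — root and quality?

A major

The figures 6/4 indicate a triad in second inversion.
In second inversion the root lies a fourth above the bass: a fourth above E in B minor is A.
The chord tones are E, A, C#, giving A major.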